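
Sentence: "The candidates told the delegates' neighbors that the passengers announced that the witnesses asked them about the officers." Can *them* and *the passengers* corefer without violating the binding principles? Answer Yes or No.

*the passengers* is an R-expression; Principle C requires it to be free (not bound by any c-commanding expression).
— them: object of the clause headed by 'asked'; the pronoun does not c-command the R-expression — coreference allowed.

Yes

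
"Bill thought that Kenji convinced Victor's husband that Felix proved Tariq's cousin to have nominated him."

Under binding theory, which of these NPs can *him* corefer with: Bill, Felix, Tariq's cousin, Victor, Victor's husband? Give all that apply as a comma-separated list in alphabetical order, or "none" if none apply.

Bill, Felix, Victor, Victor's husband

*him* is a pronoun; Principle B requires it to be free in its binding domain — the clause headed by 'nominated'.
— Bill: subject of the matrix clause; c-commands the pronoun but lies outside its binding domain — allowed.
— Felix: subject of the clause headed by 'proved'; c-commands the pronoun but lies outside its binding domain — allowed.
— Tariq's cousin: subject of the clause headed by 'nominated'; c-commands the pronoun within its binding domain — blocked (Principle B).
— Victor: possessor inside the object DP of the clause headed by 'convinced'; does not c-command the pronoun — Principle B does not apply; allowed.
— Victor's husband: object of the clause headed by 'convinced'; c-commands the pronoun but lies outside its binding domain — allowed.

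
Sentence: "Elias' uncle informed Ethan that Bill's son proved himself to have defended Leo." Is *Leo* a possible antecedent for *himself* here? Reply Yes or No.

*himself* is a reflexive; Principle A requires it to be bound within its binding domain — the clause headed by 'proved'.
— Leo: object of the clause headed by 'defended'; does not c-command the reflexive — cannot bind it (Principle A).

No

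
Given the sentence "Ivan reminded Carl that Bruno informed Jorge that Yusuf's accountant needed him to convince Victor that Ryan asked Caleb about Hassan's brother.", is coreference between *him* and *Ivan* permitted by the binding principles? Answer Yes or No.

*him* is a pronoun; Principle B requires it to be free in its binding domain — the clause headed by 'needed'.
— Ivan: subject of the matrix clause; c-commands the pronoun but lies outside its binding domain — allowed.

Yes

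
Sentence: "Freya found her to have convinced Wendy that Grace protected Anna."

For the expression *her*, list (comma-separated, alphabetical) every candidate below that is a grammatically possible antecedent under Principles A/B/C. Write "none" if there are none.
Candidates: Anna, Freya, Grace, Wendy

*her* is a pronoun; Principle B requires it to be free in its binding domain — the matrix clause.
— Anna: object of the clause headed by 'protected'; is c-commanded by the pronoun; coreference would bind this R-expression — blocked (Principle C).
— Freya: subject of the matrix clause; c-commands the pronoun within its binding domain — blocked (Principle B).
— Grace: subject of the clause headed by 'protected'; is c-commanded by the pronoun; coreference would bind this R-expression — blocked (Principle C).
— Wendy: object of the clause headed by 'convinced'; is c-commanded by the pronoun; coreference would bind this R-expression — blocked (Principle C).

none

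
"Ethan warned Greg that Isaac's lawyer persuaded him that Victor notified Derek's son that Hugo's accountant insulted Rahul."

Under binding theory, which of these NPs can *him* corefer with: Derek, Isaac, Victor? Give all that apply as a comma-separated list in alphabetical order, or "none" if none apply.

Isaac

*him* is a pronoun; Principle B requires it to be free in its binding domain — the clause headed by 'persuaded'.
— Derek: possessor inside the object DP of the clause headed by 'notified'; is c-commanded by the pronoun; coreference would bind this R-expression — blocked (Principle C).
— Isaac: possessor inside the subject DP of the clause headed by 'persuaded'; does not c-command the pronoun — Principle B does not apply; allowed.
— Victor: subject of the clause headed by 'notified'; is c-commanded by the pronoun; coreference would bind this R-expression — blocked (Principle C).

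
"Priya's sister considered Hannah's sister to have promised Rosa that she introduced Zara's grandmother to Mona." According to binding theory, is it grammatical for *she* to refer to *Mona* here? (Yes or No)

*Mona* is an R-expression; Principle C requires it to be free (not bound by any c-commanding expression).
— she: subject of the clause headed by 'introduced'; the pronoun c-commands the R-expression — coreference blocked (Principle C).

No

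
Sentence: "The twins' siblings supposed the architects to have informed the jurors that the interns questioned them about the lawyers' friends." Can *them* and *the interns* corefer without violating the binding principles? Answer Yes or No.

*the interns* is an R-expression; Principle C requires it to be free (not bound by any c-commanding expression).
— them: object of the clause headed by 'questioned'; the R-expression locally c-commands the pronoun — coreference blocked (Principle B on the pronoun).

No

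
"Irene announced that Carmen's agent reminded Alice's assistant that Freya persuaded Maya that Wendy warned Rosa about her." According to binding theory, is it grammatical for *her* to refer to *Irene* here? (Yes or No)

Yes

*Irene* is an R-expression; Principle C requires it to be free (not bound by any c-commanding expression).
— her: second object of the clause headed by 'warned'; the pronoun does not c-command the R-expression — coreference allowed.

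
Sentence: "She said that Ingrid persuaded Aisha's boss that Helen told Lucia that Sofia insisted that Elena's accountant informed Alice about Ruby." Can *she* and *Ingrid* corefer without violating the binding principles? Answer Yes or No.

No

*Ingrid* is an R-expression; Principle C requires it to be free (not bound by any c-commanding expression).
— she: subject of the matrix clause; the pronoun c-commands the R-expression — coreference blocked (Principle C).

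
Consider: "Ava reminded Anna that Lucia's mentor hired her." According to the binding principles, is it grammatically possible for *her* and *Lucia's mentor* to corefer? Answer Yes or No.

*her* is a pronoun; Principle B requires it to be free in its binding domain — the clause headed by 'hired'.
— Lucia's mentor: subject of the clause headed by 'hired'; c-commands the pronoun within its binding domain — blocked (Principle B).

No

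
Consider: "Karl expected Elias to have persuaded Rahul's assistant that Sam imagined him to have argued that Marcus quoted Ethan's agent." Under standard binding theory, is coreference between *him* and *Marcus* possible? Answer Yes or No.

*Marcus* is an R-expression; Principle C requires it to be free (not bound by any c-commanding expression).
— him: subject of the clause headed by 'argued'; the pronoun c-commands the R-expression — coreference blocked (Principle C).

No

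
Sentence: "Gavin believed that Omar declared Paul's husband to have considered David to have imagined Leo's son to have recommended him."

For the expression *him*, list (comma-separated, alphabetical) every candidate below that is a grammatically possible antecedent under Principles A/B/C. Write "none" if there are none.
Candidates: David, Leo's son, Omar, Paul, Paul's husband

*him* is a pronoun; Principle B requires it to be free in its binding domain — the clause headed by 'recommended'.
— David: subject of the clause headed by 'imagined'; c-commands the pronoun but lies outside its binding domain — allowed.
— Leo's son: subject of the clause headed by 'recommended'; c-commands the pronoun within its binding domain — blocked (Principle B).
— Omar: subject of the clause headed by 'declared'; c-commands the pronoun but lies outside its binding domain — allowed.
— Paul: possessor inside the subject DP of the clause headed by 'considered'; does not c-command the pronoun — Principle B does not apply; allowed.
— Paul's husband: subject of the clause headed by 'considered'; c-commands the pronoun but lies outside its binding domain — allowed.

David, Omar, Paul, Paul's husband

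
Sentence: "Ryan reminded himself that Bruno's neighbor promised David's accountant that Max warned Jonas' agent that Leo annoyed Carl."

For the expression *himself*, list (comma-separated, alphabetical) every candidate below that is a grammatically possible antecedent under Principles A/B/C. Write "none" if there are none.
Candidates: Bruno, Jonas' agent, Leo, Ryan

Ryan

*himself* is a reflexive; Principle A requires it to be bound within its binding domain — the matrix clause.
— Bruno: possessor inside the subject DP of the clause headed by 'promised'; does not c-command the reflexive — cannot bind it (Principle A).
— Jonas' agent: object of the clause headed by 'warned'; does not c-command the reflexive — cannot bind it (Principle A).
— Leo: subject of the clause headed by 'annoyed'; does not c-command the reflexive — cannot bind it (Principle A).
— Ryan: subject of the matrix clause; c-commands the reflexive within its binding domain — allowed (Principle A).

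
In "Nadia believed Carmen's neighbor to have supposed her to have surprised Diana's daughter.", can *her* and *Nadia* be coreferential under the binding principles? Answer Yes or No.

*Nadia* is an R-expression; Principle C requires it to be free (not bound by any c-commanding expression).
— her: subject of the clause headed by 'surprised'; the pronoun does not c-command the R-expression — coreference allowed.

Yes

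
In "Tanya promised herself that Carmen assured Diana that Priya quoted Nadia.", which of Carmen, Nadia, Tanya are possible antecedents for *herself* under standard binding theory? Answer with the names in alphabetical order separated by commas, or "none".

*herself* is a reflexive; Principle A requires it to be bound within its binding domain — the matrix clause.
— Carmen: subject of the clause headed by 'assured'; does not c-command the reflexive — cannot bind it (Principle A).
— Nadia: object of the clause headed by 'quoted'; does not c-command the reflexive — cannot bind it (Principle A).
— Tanya: subject of the matrix clause; c-commands the reflexive within its binding domain — allowed (Principle A).

Tanya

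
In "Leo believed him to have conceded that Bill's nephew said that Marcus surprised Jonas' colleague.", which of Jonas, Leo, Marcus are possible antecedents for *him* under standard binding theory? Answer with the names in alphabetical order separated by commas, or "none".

*him* is a pronoun; Principle B requires it to be free in its binding domain — the matrix clause.
— Jonas: possessor inside the object DP of the clause headed by 'surprised'; is c-commanded by the pronoun; coreference would bind this R-expression — blocked (Principle C).
— Leo: subject of the matrix clause; c-commands the pronoun within its binding domain — blocked (Principle B).
— Marcus: subject of the clause headed by 'surprised'; is c-commanded by the pronoun; coreference would bind this R-expression — blocked (Principle C).

none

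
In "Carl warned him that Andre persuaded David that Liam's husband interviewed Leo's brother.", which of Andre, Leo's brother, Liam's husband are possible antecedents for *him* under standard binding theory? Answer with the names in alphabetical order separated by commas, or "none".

*him* is a pronoun; Principle B requires it to be free in its binding domain — the matrix clause.
— Andre: subject of the clause headed by 'persuaded'; is c-commanded by the pronoun; coreference would bind this R-expression — blocked (Principle C).
— Leo's brother: object of the clause headed by 'interviewed'; is c-commanded by the pronoun; coreference would bind this R-expression — blocked (Principle C).
— Liam's husband: subject of the clause headed by 'interviewed'; is c-commanded by the pronoun; coreference would bind this R-expression — blocked (Principle C).

none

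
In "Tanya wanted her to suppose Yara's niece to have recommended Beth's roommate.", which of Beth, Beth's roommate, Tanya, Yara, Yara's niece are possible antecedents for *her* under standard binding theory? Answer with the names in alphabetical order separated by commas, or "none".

*her* is a pronoun; Principle B requires it to be free in its binding domain — the matrix clause.
— Beth: possessor inside the object DP of the clause headed by 'recommended'; is c-commanded by the pronoun; coreference would bind this R-expression — blocked (Principle C).
— Beth's roommate: object of the clause headed by 'recommended'; is c-commanded by the pronoun; coreference would bind this R-expression — blocked (Principle C).
— Tanya: subject of the matrix clause; c-commands the pronoun within its binding domain — blocked (Principle B).
— Yara: possessor inside the subject DP of the clause headed by 'recommended'; is c-commanded by the pronoun; coreference would bind this R-expression — blocked (Principle C).
— Yara's niece: subject of the clause headed by 'recommended'; is c-commanded by the pronoun; coreference would bind this R-expression — blocked (Principle C).

none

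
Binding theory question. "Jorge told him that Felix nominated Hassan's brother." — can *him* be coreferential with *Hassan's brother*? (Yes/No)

No

*him* is a pronoun; Principle B requires it to be free in its binding domain — the matrix clause.
— Hassan's brother: object of the clause headed by 'nominated'; is c-commanded by the pronoun; coreference would bind this R-expression — blocked (Principle C).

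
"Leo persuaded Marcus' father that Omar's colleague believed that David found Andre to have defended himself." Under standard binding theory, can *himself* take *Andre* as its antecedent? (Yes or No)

Yes

*himself* is a reflexive; Principle A requires it to be bound within its binding domain — the clause headed by 'defended'.
— Andre: subject of the clause headed by 'defended'; c-commands the reflexive within its binding domain — allowed (Principle A).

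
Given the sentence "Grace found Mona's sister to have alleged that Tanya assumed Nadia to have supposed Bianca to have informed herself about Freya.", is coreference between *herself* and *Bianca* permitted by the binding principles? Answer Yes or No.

Yes

*herself* is a reflexive; Principle A requires it to be bound within its binding domain — the clause headed by 'informed'.
— Bianca: subject of the clause headed by 'informed'; c-commands the reflexive within its binding domain — allowed (Principle A).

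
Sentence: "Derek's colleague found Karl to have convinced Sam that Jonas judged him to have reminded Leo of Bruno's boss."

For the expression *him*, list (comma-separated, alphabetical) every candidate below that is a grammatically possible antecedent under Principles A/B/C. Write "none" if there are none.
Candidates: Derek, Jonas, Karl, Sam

Derek, Karl, Sam

*him* is a pronoun; Principle B requires it to be free in its binding domain — the clause headed by 'judged'.
— Derek: possessor inside the subject DP of the matrix clause; does not c-command the pronoun — Principle B does not apply; allowed.
— Jonas: subject of the clause headed by 'judged'; c-commands the pronoun within its binding domain — blocked (Principle B).
— Karl: subject of the clause headed by 'convinced'; c-commands the pronoun but lies outside its binding domain — allowed.
— Sam: object of the clause headed by 'convinced'; c-commands the pronoun but lies outside its binding domain — allowed.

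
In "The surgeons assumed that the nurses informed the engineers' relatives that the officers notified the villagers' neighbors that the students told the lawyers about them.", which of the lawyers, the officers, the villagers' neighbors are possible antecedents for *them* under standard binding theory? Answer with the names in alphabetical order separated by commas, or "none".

*them* is a pronoun; Principle B requires it to be free in its binding domain — the clause headed by 'told'.
— the lawyers: object of the clause headed by 'told'; c-commands the pronoun within its binding domain — blocked (Principle B).
— the officers: subject of the clause headed by 'notified'; c-commands the pronoun but lies outside its binding domain — allowed.
— the villagers' neighbors: object of the clause headed by 'notified'; c-commands the pronoun but lies outside its binding domain — allowed.

the officers, the villagers' neighbors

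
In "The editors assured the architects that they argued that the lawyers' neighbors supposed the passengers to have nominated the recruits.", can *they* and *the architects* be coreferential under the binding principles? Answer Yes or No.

Yes

*the architects* is an R-expression; Principle C requires it to be free (not bound by any c-commanding expression).
— they: subject of the clause headed by 'argued'; the pronoun does not c-command the R-expression — coreference allowed.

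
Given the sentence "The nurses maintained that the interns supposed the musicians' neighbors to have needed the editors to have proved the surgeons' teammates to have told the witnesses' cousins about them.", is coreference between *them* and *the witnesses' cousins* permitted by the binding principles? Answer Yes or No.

No

*them* is a pronoun; Principle B requires it to be free in its binding domain — the clause headed by 'told'.
— the witnesses' cousins: object of the clause headed by 'told'; c-commands the pronoun within its binding domain — blocked (Principle B).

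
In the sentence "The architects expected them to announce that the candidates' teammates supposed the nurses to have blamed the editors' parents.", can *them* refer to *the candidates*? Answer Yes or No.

*them* is a pronoun; Principle B requires it to be free in its binding domain — the matrix clause.
— the candidates: possessor inside the subject DP of the clause headed by 'supposed'; is c-commanded by the pronoun; coreference would bind this R-expression — blocked (Principle C).

No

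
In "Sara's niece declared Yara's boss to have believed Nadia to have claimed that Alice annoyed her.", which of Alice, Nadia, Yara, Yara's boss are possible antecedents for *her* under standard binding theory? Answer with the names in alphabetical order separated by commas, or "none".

*her* is a pronoun; Principle B requires it to be free in its binding domain — the clause headed by 'annoyed'.
— Alice: subject of the clause headed by 'annoyed'; c-commands the pronoun within its binding domain — blocked (Principle B).
— Nadia: subject of the clause headed by 'claimed'; c-commands the pronoun but lies outside its binding domain — allowed.
— Yara: possessor inside the subject DP of the clause headed by 'believed'; does not c-command the pronoun — Principle B does not apply; allowed.
— Yara's boss: subject of the clause headed by 'believed'; c-commands the pronoun but lies outside its binding domain — allowed.

Nadia, Yara, Yara's boss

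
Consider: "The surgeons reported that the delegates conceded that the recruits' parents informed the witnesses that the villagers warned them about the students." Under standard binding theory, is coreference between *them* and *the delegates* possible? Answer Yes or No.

Yes

*the delegates* is an R-expression; Principle C requires it to be free (not bound by any c-commanding expression).
— them: object of the clause headed by 'warned'; the pronoun does not c-command the R-expression — coreference allowed.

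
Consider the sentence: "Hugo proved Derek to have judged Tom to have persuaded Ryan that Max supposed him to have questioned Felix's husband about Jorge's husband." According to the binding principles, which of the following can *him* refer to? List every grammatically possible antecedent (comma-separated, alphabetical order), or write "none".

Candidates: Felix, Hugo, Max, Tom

*him* is a pronoun; Principle B requires it to be free in its binding domain — the clause headed by 'supposed'.
— Felix: possessor inside the object DP of the clause headed by 'questioned'; is c-commanded by the pronoun; coreference would bind this R-expression — blocked (Principle C).
— Hugo: subject of the matrix clause; c-commands the pronoun but lies outside its binding domain — allowed.
— Max: subject of the clause headed by 'supposed'; c-commands the pronoun within its binding domain — blocked (Principle B).
— Tom: subject of the clause headed by 'persuaded'; c-commands the pronoun but lies outside its binding domain — allowed.

Hugo, Tom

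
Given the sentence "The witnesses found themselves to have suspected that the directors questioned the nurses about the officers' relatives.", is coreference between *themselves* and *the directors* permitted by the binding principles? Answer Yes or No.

*themselves* is a reflexive; Principle A requires it to be bound within its binding domain — the matrix clause.
— the directors: subject of the clause headed by 'questioned'; does not c-command the reflexive — cannot bind it (Principle A).

No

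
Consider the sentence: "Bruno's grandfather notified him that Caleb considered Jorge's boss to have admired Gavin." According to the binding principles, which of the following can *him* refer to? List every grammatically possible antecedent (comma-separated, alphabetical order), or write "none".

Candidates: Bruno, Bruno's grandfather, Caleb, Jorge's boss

Bruno

*him* is a pronoun; Principle B requires it to be free in its binding domain — the matrix clause.
— Bruno: possessor inside the subject DP of the matrix clause; does not c-command the pronoun — Principle B does not apply; allowed.
— Bruno's grandfather: subject of the matrix clause; c-commands the pronoun within its binding domain — blocked (Principle B).
— Caleb: subject of the clause headed by 'considered'; is c-commanded by the pronoun; coreference would bind this R-expression — blocked (Principle C).
— Jorge's boss: subject of the clause headed by 'admired'; is c-commanded by the pronoun; coreference would bind this R-expression — blocked (Principle C).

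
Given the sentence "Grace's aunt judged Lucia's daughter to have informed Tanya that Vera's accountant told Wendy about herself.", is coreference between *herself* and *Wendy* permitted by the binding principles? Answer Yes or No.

Yes

*herself* is a reflexive; Principle A requires it to be bound within its binding domain — the clause headed by 'told'.
— Wendy: object of the clause headed by 'told'; c-commands the reflexive within its binding domain — allowed (Principle A).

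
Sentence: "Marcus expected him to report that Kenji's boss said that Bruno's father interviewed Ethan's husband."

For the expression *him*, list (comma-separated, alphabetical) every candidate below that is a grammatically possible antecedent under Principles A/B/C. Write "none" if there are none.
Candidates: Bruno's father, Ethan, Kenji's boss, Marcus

none

*him* is a pronoun; Principle B requires it to be free in its binding domain — the matrix clause.
— Bruno's father: subject of the clause headed by 'interviewed'; is c-commanded by the pronoun; coreference would bind this R-expression — blocked (Principle C).
— Ethan: possessor inside the object DP of the clause headed by 'interviewed'; is c-commanded by the pronoun; coreference would bind this R-expression — blocked (Principle C).
— Kenji's boss: subject of the clause headed by 'said'; is c-commanded by the pronoun; coreference would bind this R-expression — blocked (Principle C).
— Marcus: subject of the matrix clause; c-commands the pronoun within its binding domain — blocked (Principle B).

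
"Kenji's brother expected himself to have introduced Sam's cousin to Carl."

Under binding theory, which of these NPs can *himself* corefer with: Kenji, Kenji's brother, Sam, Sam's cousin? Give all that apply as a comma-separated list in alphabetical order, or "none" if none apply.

Kenji's brother

*himself* is a reflexive; Principle A requires it to be bound within its binding domain — the matrix clause.
— Kenji: possessor inside the subject DP of the matrix clause; does not c-command the reflexive — cannot bind it (Principle A).
— Kenji's brother: subject of the matrix clause; c-commands the reflexive within its binding domain — allowed (Principle A).
— Sam: possessor inside the object DP of the clause headed by 'introduced'; does not c-command the reflexive — cannot bind it (Principle A).
— Sam's cousin: object of the clause headed by 'introduced'; does not c-command the reflexive — cannot bind it (Principle A).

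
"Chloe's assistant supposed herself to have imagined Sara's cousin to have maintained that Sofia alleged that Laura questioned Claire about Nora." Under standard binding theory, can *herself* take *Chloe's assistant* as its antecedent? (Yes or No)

*herself* is a reflexive; Principle A requires it to be bound within its binding domain — the matrix clause.
— Chloe's assistant: subject of the matrix clause; c-commands the reflexive within its binding domain — allowed (Principle A).

Yes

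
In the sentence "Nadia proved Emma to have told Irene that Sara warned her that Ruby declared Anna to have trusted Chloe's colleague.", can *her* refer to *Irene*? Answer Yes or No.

*her* is a pronoun; Principle B requires it to be free in its binding domain — the clause headed by 'warned'.
— Irene: object of the clause headed by 'told'; c-commands the pronoun but lies outside its binding domain — allowed.

Yes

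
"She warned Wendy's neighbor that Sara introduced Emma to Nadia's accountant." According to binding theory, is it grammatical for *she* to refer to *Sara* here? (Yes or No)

No

*Sara* is an R-expression; Principle C requires it to be free (not bound by any c-commanding expression).
— she: subject of the matrix clause; the pronoun c-commands the R-expression — coreference blocked (Principle C).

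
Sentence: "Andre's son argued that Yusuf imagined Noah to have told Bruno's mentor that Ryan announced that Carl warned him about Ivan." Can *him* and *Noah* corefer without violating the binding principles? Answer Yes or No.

*Noah* is an R-expression; Principle C requires it to be free (not bound by any c-commanding expression).
— him: object of the clause headed by 'warned'; the pronoun does not c-command the R-expression — coreference allowed.

Yes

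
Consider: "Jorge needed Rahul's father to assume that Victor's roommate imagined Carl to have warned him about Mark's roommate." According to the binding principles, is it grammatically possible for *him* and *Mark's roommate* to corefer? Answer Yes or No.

No

*him* is a pronoun; Principle B requires it to be free in its binding domain — the clause headed by 'warned'.
— Mark's roommate: second object of the clause headed by 'warned'; is c-commanded by the pronoun; coreference would bind this R-expression — blocked (Principle C).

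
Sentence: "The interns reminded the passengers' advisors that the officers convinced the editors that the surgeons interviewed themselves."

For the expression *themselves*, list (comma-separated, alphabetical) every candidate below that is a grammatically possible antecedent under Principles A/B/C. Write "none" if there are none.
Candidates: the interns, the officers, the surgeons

the surgeons

*themselves* is a reflexive; Principle A requires it to be bound within its binding domain — the clause headed by 'interviewed'.
— the interns: subject of the matrix clause; c-commands the reflexive but lies outside its binding domain — cannot bind it (Principle A).
— the officers: subject of the clause headed by 'convinced'; c-commands the reflexive but lies outside its binding domain — cannot bind it (Principle A).
— the surgeons: subject of the clause headed by 'interviewed'; c-commands the reflexive within its binding domain — allowed (Principle A).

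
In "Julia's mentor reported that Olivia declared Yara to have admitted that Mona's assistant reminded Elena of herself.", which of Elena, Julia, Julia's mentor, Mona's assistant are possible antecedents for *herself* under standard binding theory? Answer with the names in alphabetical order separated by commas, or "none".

*herself* is a reflexive; Principle A requires it to be bound within its binding domain — the clause headed by 'reminded'.
— Elena: object of the clause headed by 'reminded'; c-commands the reflexive within its binding domain — allowed (Principle A).
— Julia: possessor inside the subject DP of the matrix clause; does not c-command the reflexive — cannot bind it (Principle A).
— Julia's mentor: subject of the matrix clause; c-commands the reflexive but lies outside its binding domain — cannot bind it (Principle A).
— Mona's assistant: subject of the clause headed by 'reminded'; c-commands the reflexive within its binding domain — allowed (Principle A).

Elena, Mona's assistant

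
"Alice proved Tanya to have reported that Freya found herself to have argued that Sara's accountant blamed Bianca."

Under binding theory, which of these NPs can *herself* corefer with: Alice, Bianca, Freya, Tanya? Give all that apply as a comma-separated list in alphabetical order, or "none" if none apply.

Freya

*herself* is a reflexive; Principle A requires it to be bound within its binding domain — the clause headed by 'found'.
— Alice: subject of the matrix clause; c-commands the reflexive but lies outside its binding domain — cannot bind it (Principle A).
— Bianca: object of the clause headed by 'blamed'; does not c-command the reflexive — cannot bind it (Principle A).
— Freya: subject of the clause headed by 'found'; c-commands the reflexive within its binding domain — allowed (Principle A).
— Tanya: subject of the clause headed by 'reported'; c-commands the reflexive but lies outside its binding domain — cannot bind it (Principle A).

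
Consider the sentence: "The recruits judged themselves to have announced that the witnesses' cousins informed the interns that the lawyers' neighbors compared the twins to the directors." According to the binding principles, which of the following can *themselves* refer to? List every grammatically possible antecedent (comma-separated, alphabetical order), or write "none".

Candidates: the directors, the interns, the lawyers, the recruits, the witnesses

the recruits

*themselves* is a reflexive; Principle A requires it to be bound within its binding domain — the matrix clause.
— the directors: second object of the clause headed by 'compared'; does not c-command the reflexive — cannot bind it (Principle A).
— the interns: object of the clause headed by 'informed'; does not c-command the reflexive — cannot bind it (Principle A).
— the lawyers: possessor inside the subject DP of the clause headed by 'compared'; does not c-command the reflexive — cannot bind it (Principle A).
— the recruits: subject of the matrix clause; c-commands the reflexive within its binding domain — allowed (Principle A).
— the witnesses: possessor inside the subject DP of the clause headed by 'informed'; does not c-command the reflexive — cannot bind it (Principle A).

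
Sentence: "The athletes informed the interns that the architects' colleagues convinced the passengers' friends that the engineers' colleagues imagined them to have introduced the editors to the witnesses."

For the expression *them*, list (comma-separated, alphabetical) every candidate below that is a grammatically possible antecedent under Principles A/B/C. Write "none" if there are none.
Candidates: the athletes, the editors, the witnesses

*them* is a pronoun; Principle B requires it to be free in its binding domain — the clause headed by 'imagined'.
— the athletes: subject of the matrix clause; c-commands the pronoun but lies outside its binding domain — allowed.
— the editors: object of the clause headed by 'introduced'; is c-commanded by the pronoun; coreference would bind this R-expression — blocked (Principle C).
— the witnesses: second object of the clause headed by 'introduced'; is c-commanded by the pronoun; coreference would bind this R-expression — blocked (Principle C).

the athletes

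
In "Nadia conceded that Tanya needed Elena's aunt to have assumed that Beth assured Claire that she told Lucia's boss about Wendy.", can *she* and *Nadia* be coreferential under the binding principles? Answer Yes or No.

Yes

*Nadia* is an R-expression; Principle C requires it to be free (not bound by any c-commanding expression).
— she: subject of the clause headed by 'told'; the pronoun does not c-command the R-expression — coreference allowed.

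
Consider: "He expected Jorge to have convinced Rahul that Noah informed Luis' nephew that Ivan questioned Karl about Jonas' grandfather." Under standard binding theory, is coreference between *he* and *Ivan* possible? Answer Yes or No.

*Ivan* is an R-expression; Principle C requires it to be free (not bound by any c-commanding expression).
— he: subject of the matrix clause; the pronoun c-commands the R-expression — coreference blocked (Principle C).

No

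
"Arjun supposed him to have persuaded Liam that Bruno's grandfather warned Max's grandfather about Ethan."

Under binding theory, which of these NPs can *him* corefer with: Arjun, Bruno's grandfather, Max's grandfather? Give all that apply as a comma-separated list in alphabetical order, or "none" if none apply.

none

*him* is a pronoun; Principle B requires it to be free in its binding domain — the matrix clause.
— Arjun: subject of the matrix clause; c-commands the pronoun within its binding domain — blocked (Principle B).
— Bruno's grandfather: subject of the clause headed by 'warned'; is c-commanded by the pronoun; coreference would bind this R-expression — blocked (Principle C).
— Max's grandfather: object of the clause headed by 'warned'; is c-commanded by the pronoun; coreference would bind this R-expression — blocked (Principle C).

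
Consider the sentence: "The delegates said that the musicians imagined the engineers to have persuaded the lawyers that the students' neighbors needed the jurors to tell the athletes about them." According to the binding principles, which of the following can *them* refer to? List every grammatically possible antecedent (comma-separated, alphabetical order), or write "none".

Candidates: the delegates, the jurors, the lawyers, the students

*them* is a pronoun; Principle B requires it to be free in its binding domain — the clause headed by 'tell'.
— the delegates: subject of the matrix clause; c-commands the pronoun but lies outside its binding domain — allowed.
— the jurors: subject of the clause headed by 'tell'; c-commands the pronoun within its binding domain — blocked (Principle B).
— the lawyers: object of the clause headed by 'persuaded'; c-commands the pronoun but lies outside its binding domain — allowed.
— the students: possessor inside the subject DP of the clause headed by 'needed'; does not c-command the pronoun — Principle B does not apply; allowed.

the delegates, the lawyers, the students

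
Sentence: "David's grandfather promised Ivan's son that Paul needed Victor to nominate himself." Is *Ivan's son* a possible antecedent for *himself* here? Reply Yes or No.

*himself* is a reflexive; Principle A requires it to be bound within its binding domain — the clause headed by 'nominate'.
— Ivan's son: object of the matrix clause; c-commands the reflexive but lies outside its binding domain — cannot bind it (Principle A).

No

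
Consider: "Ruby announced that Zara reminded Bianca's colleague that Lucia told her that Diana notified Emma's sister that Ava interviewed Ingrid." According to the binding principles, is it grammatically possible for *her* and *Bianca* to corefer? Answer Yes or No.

Yes

*her* is a pronoun; Principle B requires it to be free in its binding domain — the clause headed by 'told'.
— Bianca: possessor inside the object DP of the clause headed by 'reminded'; does not c-command the pronoun — Principle B does not apply; allowed.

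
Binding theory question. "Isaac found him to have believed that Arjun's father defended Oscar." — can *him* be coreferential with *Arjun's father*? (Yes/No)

No

*him* is a pronoun; Principle B requires it to be free in its binding domain — the matrix clause.
— Arjun's father: subject of the clause headed by 'defended'; is c-commanded by the pronoun; coreference would bind this R-expression — blocked (Principle C).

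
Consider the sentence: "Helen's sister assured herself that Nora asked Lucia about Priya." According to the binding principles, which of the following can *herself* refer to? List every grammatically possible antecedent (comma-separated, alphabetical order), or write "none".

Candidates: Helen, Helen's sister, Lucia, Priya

*herself* is a reflexive; Principle A requires it to be bound within its binding domain — the matrix clause.
— Helen: possessor inside the subject DP of the matrix clause; does not c-command the reflexive — cannot bind it (Principle A).
— Helen's sister: subject of the matrix clause; c-commands the reflexive within its binding domain — allowed (Principle A).
— Lucia: object of the clause headed by 'asked'; does not c-command the reflexive — cannot bind it (Principle A).
— Priya: second object of the clause headed by 'asked'; does not c-command the reflexive — cannot bind it (Principle A).

Helen's sister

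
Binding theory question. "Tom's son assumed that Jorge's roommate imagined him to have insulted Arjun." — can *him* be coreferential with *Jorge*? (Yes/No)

Yes

*him* is a pronoun; Principle B requires it to be free in its binding domain — the clause headed by 'imagined'.
— Jorge: possessor inside the subject DP of the clause headed by 'imagined'; does not c-command the pronoun — Principle B does not apply; allowed.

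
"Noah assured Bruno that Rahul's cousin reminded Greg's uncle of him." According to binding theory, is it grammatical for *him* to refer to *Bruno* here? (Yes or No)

Yes

*Bruno* is an R-expression; Principle C requires it to be free (not bound by any c-commanding expression).
— him: second object of the clause headed by 'reminded'; the pronoun does not c-command the R-expression — coreference allowed.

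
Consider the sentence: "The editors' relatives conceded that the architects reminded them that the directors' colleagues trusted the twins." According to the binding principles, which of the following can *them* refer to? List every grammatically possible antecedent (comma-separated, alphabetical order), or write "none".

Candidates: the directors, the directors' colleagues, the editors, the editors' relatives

the editors, the editors' relatives

*them* is a pronoun; Principle B requires it to be free in its binding domain — the clause headed by 'reminded'.
— the directors: possessor inside the subject DP of the clause headed by 'trusted'; is c-commanded by the pronoun; coreference would bind this R-expression — blocked (Principle C).
— the directors' colleagues: subject of the clause headed by 'trusted'; is c-commanded by the pronoun; coreference would bind this R-expression — blocked (Principle C).
— the editors: possessor inside the subject DP of the matrix clause; does not c-command the pronoun — Principle B does not apply; allowed.
— the editors' relatives: subject of the matrix clause; c-commands the pronoun but lies outside its binding domain — allowed.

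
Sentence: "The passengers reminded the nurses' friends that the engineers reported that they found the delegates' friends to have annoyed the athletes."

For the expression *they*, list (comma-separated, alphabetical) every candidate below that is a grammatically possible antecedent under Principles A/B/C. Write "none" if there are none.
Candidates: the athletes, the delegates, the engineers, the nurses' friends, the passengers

the engineers, the nurses' friends, the passengers

*they* is a pronoun; Principle B requires it to be free in its binding domain — the clause headed by 'found'.
— the athletes: object of the clause headed by 'annoyed'; is c-commanded by the pronoun; coreference would bind this R-expression — blocked (Principle C).
— the delegates: possessor inside the subject DP of the clause headed by 'annoyed'; is c-commanded by the pronoun; coreference would bind this R-expression — blocked (Principle C).
— the engineers: subject of the clause headed by 'reported'; c-commands the pronoun but lies outside its binding domain — allowed.
— the nurses' friends: object of the matrix clause; c-commands the pronoun but lies outside its binding domain — allowed.
— the passengers: subject of the matrix clause; c-commands the pronoun but lies outside its binding domain — allowed.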